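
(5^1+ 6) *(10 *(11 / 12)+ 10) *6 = 1265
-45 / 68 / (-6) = 15 / 136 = 0.11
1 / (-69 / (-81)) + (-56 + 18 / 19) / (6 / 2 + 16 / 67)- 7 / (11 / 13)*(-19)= 147453126 / 1043119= 141.36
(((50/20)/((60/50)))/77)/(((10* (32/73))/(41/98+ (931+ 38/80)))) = 44445101/7727104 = 5.75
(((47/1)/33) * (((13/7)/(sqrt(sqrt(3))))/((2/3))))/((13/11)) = 2.55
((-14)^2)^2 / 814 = 19208 / 407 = 47.19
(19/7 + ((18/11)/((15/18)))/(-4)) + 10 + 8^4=1581666/385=4108.22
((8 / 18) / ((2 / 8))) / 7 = 0.25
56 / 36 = 14 / 9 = 1.56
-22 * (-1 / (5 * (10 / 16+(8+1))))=16 / 35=0.46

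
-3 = -3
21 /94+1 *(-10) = -919 /94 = -9.78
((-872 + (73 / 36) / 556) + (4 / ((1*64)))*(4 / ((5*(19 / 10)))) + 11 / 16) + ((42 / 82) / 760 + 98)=-15071712017 / 19490580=-773.28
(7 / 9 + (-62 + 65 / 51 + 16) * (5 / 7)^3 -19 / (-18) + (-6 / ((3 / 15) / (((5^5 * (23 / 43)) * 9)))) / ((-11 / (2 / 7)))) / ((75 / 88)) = 258327313924 / 18804975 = 13737.18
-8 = -8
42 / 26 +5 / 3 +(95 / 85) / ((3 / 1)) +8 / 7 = 22265 / 4641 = 4.80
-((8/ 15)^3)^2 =-262144/ 11390625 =-0.02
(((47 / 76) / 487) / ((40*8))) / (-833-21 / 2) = -47 / 9990279040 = -0.00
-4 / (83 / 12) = -48 / 83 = -0.58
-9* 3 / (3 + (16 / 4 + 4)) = -27 / 11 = -2.45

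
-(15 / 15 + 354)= -355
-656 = -656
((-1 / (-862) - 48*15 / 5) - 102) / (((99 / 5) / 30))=-5301275 / 14223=-372.73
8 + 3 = 11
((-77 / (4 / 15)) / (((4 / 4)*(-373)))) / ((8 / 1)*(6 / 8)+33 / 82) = 451 / 3730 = 0.12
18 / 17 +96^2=156690 / 17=9217.06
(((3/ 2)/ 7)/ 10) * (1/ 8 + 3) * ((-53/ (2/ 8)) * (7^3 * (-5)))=194775/ 8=24346.88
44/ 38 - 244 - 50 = -5564/ 19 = -292.84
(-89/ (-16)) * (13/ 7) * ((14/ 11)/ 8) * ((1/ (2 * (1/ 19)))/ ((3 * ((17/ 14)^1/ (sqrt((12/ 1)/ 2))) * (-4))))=-153881 * sqrt(6)/ 143616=-2.62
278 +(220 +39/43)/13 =294.99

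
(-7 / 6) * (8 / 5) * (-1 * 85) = 476 / 3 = 158.67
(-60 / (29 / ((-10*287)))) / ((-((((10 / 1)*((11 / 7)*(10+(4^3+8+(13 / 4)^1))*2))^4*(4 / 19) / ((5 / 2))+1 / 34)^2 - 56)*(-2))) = 41426906412677520 / 262761868123603836047780894074719425057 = 0.00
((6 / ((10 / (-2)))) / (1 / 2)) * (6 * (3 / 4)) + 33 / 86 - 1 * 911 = -396209 / 430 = -921.42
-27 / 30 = -9 / 10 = -0.90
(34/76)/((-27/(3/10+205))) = -34901/10260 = -3.40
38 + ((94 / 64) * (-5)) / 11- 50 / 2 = 4341 / 352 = 12.33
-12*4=-48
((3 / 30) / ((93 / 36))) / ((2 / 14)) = 42 / 155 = 0.27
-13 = -13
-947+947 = 0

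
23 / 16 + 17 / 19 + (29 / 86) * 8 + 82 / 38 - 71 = -834153 / 13072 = -63.81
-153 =-153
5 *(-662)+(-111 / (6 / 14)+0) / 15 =-49909 / 15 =-3327.27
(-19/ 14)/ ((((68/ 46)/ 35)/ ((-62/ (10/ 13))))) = 176111/ 68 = 2589.87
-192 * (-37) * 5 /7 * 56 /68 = 71040 /17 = 4178.82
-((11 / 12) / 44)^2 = -1 / 2304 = -0.00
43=43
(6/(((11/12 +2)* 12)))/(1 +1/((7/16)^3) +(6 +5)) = 147/20530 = 0.01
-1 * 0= 0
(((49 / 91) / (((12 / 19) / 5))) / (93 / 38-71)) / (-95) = 133 / 203190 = 0.00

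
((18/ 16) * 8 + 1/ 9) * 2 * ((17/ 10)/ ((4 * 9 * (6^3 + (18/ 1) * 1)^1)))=0.00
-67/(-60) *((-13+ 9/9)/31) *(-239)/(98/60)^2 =2882340/74431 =38.72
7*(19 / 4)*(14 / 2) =931 / 4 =232.75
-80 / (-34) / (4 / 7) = 4.12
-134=-134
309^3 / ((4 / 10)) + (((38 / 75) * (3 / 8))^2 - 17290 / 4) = 737547500361 / 10000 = 73754750.04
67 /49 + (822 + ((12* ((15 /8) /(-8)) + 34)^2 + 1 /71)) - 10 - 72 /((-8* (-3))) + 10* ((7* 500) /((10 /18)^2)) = 102584781231 /890624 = 115183.04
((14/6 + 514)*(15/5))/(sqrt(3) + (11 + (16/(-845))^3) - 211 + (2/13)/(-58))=-31615654927314009896433375/4081821066965090786161802 - 474228518309720328578125*sqrt(3)/12245463200895272358485406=-7.81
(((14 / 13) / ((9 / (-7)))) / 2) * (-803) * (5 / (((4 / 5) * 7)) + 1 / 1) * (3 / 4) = 477.42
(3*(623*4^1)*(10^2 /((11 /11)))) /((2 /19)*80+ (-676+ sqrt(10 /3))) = -270252914400 /241323979 - 134941800*sqrt(30) /241323979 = -1122.94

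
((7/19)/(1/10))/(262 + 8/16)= 0.01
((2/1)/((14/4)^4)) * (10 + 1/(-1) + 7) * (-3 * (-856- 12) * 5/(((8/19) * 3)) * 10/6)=3769600/1029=3663.36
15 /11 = 1.36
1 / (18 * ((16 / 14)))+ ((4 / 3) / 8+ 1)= 175 / 144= 1.22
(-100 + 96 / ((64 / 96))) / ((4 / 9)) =99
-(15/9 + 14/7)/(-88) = 1/24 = 0.04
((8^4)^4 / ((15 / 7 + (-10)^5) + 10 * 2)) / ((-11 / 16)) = 31525197391593472 / 7698295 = 4095088248.97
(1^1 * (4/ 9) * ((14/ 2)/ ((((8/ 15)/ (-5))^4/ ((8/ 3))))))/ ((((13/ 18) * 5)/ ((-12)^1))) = -44296875/ 208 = -212965.75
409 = 409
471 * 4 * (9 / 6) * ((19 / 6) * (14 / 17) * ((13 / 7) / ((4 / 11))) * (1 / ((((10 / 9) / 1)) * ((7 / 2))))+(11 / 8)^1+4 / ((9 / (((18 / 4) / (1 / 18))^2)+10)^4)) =91233830203503261981291 / 6725511970270231180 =13565.34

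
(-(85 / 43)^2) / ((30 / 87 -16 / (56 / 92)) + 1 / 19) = 27866825 / 184624499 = 0.15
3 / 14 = 0.21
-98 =-98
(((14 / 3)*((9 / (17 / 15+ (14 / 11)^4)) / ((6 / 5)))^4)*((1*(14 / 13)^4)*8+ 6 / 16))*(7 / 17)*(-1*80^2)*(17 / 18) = -27188476204713451782911001738281250 / 13239685117399329928095485521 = -2053559.13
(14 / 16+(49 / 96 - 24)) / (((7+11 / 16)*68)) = -2171 / 50184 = -0.04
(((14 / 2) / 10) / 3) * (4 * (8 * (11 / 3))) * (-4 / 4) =-1232 / 45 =-27.38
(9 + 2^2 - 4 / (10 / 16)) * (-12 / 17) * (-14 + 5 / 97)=535788 / 8245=64.98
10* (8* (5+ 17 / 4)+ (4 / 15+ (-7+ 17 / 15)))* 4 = 2736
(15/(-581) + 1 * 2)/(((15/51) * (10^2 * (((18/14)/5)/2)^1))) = 19499/37350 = 0.52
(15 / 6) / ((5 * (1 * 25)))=1 / 50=0.02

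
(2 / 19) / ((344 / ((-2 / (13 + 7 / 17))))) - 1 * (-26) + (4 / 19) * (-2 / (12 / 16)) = 3159061 / 124184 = 25.44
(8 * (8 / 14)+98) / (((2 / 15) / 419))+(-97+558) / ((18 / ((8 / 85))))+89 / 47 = 81126889096 / 251685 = 322335.02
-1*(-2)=2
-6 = -6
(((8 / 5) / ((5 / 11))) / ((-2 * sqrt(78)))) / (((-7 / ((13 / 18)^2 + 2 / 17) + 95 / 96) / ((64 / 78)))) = 11331584 * sqrt(78) / 6096459525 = 0.02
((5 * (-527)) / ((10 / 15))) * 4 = -15810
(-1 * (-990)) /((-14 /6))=-2970 /7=-424.29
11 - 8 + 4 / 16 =13 / 4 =3.25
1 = 1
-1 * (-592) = 592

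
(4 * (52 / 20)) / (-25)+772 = 96448 / 125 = 771.58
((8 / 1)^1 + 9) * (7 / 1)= 119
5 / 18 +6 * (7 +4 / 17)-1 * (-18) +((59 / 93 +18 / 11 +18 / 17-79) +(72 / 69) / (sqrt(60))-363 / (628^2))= -287691896423 / 20576196432 +4 * sqrt(15) / 115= -13.85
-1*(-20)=20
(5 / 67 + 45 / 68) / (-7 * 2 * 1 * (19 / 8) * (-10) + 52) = 0.00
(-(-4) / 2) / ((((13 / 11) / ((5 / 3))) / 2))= 220 / 39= 5.64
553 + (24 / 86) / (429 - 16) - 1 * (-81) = 11259218 / 17759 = 634.00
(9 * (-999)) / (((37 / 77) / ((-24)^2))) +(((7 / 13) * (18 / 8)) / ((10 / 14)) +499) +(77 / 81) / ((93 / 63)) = -2345298282683 / 217620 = -10777034.66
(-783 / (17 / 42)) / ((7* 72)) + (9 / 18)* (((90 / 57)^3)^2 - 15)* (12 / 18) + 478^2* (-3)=-2192854889752897 / 3199119908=-685455.67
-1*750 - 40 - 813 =-1603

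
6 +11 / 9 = 65 / 9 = 7.22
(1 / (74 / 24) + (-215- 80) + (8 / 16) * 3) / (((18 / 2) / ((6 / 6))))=-32.58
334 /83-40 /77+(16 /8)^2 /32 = 185575 /51128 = 3.63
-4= -4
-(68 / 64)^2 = -289 / 256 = -1.13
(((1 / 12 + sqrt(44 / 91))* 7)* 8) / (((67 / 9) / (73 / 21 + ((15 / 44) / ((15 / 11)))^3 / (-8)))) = 37355 / 17152 + 112065* sqrt(1001) / 195104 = 20.35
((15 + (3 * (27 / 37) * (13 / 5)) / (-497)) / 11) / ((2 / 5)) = 689061 / 202279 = 3.41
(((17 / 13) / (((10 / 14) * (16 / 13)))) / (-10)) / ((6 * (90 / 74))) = -4403 / 216000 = -0.02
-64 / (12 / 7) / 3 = -112 / 9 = -12.44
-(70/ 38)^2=-1225/ 361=-3.39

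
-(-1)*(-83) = -83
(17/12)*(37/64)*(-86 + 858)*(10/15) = 121397/288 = 421.52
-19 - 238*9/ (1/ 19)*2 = -81415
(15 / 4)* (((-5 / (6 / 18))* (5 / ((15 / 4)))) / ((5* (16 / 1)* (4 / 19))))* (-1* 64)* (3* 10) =8550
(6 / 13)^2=36 / 169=0.21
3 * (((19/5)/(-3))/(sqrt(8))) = -19 * sqrt(2)/20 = -1.34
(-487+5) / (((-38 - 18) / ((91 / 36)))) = 3133 / 144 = 21.76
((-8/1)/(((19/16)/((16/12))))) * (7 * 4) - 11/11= -252.51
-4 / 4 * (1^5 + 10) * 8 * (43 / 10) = -1892 / 5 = -378.40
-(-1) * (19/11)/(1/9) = 171/11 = 15.55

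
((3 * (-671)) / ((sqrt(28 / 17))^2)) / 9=-11407 / 84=-135.80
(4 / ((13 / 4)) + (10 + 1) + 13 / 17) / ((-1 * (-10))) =1436 / 1105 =1.30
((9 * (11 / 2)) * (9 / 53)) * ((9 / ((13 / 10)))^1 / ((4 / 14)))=280665 / 1378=203.68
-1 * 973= -973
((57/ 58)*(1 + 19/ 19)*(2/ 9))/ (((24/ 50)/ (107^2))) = 5438275/ 522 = 10418.15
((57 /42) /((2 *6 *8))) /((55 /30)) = 19 /2464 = 0.01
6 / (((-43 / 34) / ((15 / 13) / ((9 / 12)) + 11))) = -33252 / 559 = -59.48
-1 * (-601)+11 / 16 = 601.69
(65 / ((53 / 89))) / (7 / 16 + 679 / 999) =92467440 / 946421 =97.70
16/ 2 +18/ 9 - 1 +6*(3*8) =153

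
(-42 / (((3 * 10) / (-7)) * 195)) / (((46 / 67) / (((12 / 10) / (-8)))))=-3283 / 299000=-0.01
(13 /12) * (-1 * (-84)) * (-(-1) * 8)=728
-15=-15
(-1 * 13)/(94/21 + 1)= -273/115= -2.37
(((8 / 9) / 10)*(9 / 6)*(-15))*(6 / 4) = -3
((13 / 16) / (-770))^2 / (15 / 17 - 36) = -2873 / 90614092800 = -0.00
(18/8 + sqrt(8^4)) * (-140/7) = -1325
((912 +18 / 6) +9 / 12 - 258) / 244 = 2631 / 976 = 2.70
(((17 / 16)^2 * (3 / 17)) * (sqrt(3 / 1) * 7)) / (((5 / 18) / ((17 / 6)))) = 18207 * sqrt(3) / 1280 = 24.64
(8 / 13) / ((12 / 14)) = 28 / 39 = 0.72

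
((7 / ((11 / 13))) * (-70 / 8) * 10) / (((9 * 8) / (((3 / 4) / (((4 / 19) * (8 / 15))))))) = -1512875 / 22528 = -67.16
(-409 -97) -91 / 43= -508.12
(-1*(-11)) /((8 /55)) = 605 /8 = 75.62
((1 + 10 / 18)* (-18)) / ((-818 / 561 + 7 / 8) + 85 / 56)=-439824 / 14683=-29.95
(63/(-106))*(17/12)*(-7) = 5.89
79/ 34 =2.32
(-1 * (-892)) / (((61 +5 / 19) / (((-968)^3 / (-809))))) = 3843125225984 / 235419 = 16324617.92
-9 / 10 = -0.90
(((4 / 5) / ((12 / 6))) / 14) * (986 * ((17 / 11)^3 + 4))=10093682 / 46585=216.67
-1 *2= -2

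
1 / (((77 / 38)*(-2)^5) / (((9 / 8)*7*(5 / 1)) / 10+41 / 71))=-97451 / 1399552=-0.07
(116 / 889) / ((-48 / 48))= -116 / 889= -0.13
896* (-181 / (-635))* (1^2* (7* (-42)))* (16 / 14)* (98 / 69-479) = 598548801536 / 14605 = 40982458.17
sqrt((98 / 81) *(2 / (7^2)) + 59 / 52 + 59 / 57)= sqrt(43864483) / 4446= 1.49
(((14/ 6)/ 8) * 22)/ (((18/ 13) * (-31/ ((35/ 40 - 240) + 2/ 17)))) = 10845835/ 303552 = 35.73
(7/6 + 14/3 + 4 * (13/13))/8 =59/48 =1.23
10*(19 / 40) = 19 / 4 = 4.75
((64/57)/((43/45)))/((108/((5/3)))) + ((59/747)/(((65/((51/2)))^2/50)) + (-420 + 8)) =-254576043023/618843186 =-411.37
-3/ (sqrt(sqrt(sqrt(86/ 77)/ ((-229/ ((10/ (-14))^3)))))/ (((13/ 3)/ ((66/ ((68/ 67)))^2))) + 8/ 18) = -3/ (4/ 9 + 1333233*sqrt(11)*1145^(3/ 4)*801262^(1/ 8)/ 24089884) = -0.02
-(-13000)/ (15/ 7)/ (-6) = -9100/ 9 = -1011.11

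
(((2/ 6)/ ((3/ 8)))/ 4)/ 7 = 0.03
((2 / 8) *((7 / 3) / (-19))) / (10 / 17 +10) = -119 / 41040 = -0.00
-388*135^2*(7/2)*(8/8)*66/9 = -181496700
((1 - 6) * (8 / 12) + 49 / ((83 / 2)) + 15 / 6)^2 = 29929 / 248004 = 0.12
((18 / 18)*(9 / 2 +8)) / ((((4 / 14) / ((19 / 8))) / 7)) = 23275 / 32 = 727.34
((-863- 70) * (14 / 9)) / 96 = -2177 / 144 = -15.12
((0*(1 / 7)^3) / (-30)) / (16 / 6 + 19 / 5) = 0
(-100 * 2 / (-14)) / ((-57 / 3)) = -100 / 133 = -0.75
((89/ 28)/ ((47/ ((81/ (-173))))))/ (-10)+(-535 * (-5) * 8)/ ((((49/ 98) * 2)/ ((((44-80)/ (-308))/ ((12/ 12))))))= 62641303299/ 25043480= 2501.30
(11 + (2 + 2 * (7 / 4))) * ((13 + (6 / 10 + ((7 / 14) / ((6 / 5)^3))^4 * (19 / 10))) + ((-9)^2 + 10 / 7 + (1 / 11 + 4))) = 2685357239284967 / 1625330810880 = 1652.19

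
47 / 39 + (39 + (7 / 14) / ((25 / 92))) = 40994 / 975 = 42.05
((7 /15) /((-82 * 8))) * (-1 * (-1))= -7 /9840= -0.00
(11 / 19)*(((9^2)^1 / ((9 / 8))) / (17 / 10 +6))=720 / 133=5.41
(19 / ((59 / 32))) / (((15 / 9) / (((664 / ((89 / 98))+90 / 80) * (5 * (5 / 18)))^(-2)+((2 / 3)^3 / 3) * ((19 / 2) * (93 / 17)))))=243367567986306933632 / 7668266570364009375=31.74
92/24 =23/6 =3.83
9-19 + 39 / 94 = -901 / 94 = -9.59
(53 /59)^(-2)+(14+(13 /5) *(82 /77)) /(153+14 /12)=1348480549 /1000355125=1.35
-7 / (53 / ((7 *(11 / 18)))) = -539 / 954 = -0.56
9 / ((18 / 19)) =9.50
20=20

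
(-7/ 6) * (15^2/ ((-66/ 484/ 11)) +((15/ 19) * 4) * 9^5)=-3731105/ 19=-196373.95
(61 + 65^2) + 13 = 4299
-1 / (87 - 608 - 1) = 1 / 522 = 0.00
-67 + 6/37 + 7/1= -2214/37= -59.84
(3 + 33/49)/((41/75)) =13500/2009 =6.72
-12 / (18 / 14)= -28 / 3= -9.33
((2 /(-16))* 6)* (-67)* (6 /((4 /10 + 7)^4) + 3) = 1130872833 /7496644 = 150.85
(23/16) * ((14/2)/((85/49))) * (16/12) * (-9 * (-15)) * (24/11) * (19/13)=8094114/2431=3329.54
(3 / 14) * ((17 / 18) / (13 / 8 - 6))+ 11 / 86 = 5161 / 63210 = 0.08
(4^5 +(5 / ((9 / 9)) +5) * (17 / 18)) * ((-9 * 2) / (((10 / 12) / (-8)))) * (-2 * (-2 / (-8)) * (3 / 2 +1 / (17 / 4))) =-13170216 / 85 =-154943.72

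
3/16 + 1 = 19/16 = 1.19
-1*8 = -8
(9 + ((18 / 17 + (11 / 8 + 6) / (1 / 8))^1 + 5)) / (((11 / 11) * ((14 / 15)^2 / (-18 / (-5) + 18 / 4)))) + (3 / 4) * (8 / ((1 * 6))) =4595719 / 6664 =689.63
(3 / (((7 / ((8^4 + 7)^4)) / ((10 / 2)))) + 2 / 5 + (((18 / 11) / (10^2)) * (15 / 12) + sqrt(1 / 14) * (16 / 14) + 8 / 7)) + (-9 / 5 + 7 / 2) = 4 * sqrt(14) / 49 + 1870466797207024651 / 3080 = 607294414677605.71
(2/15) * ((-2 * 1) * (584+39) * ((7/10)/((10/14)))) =-61054/375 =-162.81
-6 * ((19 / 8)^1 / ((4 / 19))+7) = -1755 / 16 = -109.69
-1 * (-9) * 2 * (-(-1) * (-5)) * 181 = -16290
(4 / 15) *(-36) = -48 / 5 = -9.60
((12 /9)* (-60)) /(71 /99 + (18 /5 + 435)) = -19800 /108731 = -0.18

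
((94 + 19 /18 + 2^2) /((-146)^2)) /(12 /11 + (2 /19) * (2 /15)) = 1863235 /443031744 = 0.00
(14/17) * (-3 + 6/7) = -30/17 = -1.76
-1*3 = -3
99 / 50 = 1.98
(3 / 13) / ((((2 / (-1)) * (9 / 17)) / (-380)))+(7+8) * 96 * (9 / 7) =528050 / 273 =1934.25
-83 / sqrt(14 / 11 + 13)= -83 * sqrt(1727) / 157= -21.97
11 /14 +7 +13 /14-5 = 26 /7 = 3.71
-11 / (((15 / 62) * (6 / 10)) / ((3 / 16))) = -341 / 24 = -14.21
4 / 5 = 0.80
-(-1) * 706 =706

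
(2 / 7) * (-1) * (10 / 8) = -5 / 14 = -0.36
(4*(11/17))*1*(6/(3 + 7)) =132/85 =1.55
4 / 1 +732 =736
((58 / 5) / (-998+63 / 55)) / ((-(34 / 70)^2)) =0.05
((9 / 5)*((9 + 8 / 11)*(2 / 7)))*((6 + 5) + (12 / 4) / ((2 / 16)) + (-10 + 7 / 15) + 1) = 254874 / 1925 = 132.40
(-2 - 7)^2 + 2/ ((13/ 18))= 1089/ 13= 83.77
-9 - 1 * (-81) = 72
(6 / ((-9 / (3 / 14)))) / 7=-1 / 49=-0.02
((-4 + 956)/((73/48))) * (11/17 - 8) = -336000/73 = -4602.74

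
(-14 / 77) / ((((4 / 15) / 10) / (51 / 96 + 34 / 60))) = -2635 / 352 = -7.49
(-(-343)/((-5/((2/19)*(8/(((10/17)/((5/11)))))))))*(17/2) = -396508/1045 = -379.43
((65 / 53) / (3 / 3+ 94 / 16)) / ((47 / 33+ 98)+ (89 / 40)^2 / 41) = 20467200 / 11421234629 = 0.00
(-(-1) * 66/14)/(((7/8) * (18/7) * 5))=44/105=0.42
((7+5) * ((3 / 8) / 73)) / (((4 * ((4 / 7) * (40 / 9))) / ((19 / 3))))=3591 / 93440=0.04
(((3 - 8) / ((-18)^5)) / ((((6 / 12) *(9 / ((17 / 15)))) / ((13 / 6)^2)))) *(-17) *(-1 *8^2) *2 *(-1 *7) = -683774 / 14348907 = -0.05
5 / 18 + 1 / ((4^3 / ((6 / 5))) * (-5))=1973 / 7200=0.27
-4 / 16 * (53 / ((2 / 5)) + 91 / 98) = -467 / 14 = -33.36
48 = 48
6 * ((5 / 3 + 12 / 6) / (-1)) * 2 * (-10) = 440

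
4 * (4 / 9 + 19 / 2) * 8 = 2864 / 9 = 318.22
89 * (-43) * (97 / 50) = -371219 / 50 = -7424.38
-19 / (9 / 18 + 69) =-38 / 139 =-0.27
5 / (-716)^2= 5 / 512656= 0.00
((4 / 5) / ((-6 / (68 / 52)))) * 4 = -136 / 195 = -0.70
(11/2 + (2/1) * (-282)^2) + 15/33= 3499187/22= 159053.95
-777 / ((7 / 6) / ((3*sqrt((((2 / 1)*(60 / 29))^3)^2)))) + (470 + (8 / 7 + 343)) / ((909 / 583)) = -21887504604887 / 155187207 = -141039.36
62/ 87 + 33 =2933/ 87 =33.71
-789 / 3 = -263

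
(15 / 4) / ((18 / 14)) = 2.92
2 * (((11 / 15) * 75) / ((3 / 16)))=1760 / 3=586.67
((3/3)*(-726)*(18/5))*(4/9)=-5808/5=-1161.60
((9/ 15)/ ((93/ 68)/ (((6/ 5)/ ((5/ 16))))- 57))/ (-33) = 2176/ 6779135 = 0.00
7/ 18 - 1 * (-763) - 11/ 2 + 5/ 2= 13687/ 18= 760.39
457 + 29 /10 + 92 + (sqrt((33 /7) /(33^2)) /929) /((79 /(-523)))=5519 /10 -523 * sqrt(231) /16953321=551.90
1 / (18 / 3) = 1 / 6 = 0.17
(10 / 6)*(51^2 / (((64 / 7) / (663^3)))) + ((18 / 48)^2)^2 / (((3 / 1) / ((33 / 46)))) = 26035476631033851 / 188416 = 138180816018.99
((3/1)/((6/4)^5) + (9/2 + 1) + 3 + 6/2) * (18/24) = 1927/216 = 8.92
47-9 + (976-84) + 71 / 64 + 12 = 60359 / 64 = 943.11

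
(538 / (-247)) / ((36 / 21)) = -1883 / 1482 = -1.27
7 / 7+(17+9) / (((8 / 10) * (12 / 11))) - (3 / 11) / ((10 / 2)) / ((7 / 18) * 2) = 283867 / 9240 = 30.72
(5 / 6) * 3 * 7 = 35 / 2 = 17.50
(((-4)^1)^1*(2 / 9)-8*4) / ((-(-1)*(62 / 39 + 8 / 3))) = -1924 / 249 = -7.73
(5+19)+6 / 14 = 171 / 7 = 24.43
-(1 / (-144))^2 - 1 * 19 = -393985 / 20736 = -19.00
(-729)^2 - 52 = 531389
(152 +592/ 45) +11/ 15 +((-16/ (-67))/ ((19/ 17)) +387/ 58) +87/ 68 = 3932446181/ 22593204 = 174.05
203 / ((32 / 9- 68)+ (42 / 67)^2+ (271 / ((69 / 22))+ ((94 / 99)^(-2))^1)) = 57474300996 / 6643102115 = 8.65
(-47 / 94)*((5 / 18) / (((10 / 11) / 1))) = -11 / 72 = -0.15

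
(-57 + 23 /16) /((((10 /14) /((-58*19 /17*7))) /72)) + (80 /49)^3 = 25414462733351 /10000165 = 2541404.34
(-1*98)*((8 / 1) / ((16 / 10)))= -490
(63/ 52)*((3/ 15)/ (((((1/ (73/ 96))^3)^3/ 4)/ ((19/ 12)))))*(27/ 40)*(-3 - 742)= -1166658233797745231921/ 17783589028579246080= -65.60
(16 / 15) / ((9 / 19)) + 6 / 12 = 743 / 270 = 2.75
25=25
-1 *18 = -18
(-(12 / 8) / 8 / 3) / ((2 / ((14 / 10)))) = -7 / 160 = -0.04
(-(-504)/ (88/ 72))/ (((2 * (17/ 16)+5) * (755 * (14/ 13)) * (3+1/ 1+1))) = 11232/ 788975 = 0.01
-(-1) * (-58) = -58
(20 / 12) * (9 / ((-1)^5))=-15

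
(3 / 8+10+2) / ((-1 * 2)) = -99 / 16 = -6.19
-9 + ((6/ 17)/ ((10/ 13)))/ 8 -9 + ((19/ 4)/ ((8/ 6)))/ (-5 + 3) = -53649/ 2720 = -19.72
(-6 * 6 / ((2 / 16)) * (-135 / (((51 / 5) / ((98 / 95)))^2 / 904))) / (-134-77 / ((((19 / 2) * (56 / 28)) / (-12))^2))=-18753154560 / 8592259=-2182.56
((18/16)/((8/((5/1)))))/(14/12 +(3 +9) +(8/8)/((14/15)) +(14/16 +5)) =945/27032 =0.03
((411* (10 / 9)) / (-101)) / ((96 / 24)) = -685 / 606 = -1.13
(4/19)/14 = 2/133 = 0.02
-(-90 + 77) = 13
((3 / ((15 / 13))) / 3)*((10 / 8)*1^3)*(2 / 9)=13 / 54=0.24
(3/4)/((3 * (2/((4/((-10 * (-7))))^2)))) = 1/2450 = 0.00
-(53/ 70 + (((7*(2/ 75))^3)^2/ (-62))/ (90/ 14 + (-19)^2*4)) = -593785414230662111/ 784244887207031250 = -0.76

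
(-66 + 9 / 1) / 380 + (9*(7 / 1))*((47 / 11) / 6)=44.71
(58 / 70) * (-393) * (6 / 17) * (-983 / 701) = 67219506 / 417095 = 161.16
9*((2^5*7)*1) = 2016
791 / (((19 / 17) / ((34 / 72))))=228599 / 684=334.21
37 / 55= 0.67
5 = 5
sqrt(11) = 3.32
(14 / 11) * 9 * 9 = 1134 / 11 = 103.09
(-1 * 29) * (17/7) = -493/7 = -70.43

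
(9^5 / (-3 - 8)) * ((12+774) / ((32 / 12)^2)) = -208856313 / 352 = -593341.80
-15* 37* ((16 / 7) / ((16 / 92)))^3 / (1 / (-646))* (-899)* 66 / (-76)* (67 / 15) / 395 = 973559640808128 / 135485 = 7185737467.68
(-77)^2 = 5929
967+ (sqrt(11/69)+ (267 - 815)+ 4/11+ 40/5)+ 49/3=sqrt(759)/69+ 14642/33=444.10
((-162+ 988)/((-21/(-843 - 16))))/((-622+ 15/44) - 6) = -4459928/82851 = -53.83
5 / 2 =2.50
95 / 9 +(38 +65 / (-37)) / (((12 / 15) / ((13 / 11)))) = 939145 / 14652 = 64.10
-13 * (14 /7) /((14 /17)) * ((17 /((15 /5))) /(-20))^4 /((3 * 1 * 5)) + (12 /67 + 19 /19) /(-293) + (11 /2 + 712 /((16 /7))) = 8467825286634029 /26713864800000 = 316.98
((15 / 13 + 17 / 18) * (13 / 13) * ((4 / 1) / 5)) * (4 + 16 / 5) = 12.09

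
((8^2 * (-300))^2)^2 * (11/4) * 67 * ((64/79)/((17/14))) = 22434707983564800000000/1343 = 16704920315387043931.50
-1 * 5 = -5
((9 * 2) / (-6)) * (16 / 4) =-12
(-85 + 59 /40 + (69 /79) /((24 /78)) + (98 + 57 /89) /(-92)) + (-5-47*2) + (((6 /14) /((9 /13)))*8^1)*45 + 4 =2087326729 /45279640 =46.10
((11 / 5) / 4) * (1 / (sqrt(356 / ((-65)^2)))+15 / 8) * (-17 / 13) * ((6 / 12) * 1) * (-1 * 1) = 561 / 832+187 * sqrt(89) / 1424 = 1.91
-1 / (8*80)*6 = -3 / 320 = -0.01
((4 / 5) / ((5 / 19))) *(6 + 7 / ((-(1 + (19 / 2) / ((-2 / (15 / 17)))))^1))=19304 / 775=24.91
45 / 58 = 0.78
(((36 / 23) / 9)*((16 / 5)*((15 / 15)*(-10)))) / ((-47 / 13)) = 1664 / 1081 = 1.54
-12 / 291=-0.04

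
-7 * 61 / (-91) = 61 / 13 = 4.69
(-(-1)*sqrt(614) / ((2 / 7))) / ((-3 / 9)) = -21*sqrt(614) / 2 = -260.18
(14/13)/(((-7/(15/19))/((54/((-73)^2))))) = -1620/1316263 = -0.00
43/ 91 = 0.47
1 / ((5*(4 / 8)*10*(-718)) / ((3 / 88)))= -3 / 1579600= -0.00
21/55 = 0.38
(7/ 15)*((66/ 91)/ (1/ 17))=374/ 65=5.75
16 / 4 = 4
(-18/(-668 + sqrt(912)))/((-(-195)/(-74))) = -18537/1809080 - 111*sqrt(57)/1809080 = -0.01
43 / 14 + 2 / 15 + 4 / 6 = 271 / 70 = 3.87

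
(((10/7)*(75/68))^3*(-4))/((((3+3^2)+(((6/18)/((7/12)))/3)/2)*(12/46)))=-1212890625/244588792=-4.96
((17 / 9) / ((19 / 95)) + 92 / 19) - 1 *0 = 14.29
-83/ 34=-2.44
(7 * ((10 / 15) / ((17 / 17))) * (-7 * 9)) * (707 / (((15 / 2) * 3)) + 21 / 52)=-3649177 / 390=-9356.86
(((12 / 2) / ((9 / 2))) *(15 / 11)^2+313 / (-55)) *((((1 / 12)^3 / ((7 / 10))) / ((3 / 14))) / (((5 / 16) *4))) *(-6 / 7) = 1943 / 228690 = 0.01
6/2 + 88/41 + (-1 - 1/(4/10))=135/82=1.65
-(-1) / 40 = 1 / 40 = 0.02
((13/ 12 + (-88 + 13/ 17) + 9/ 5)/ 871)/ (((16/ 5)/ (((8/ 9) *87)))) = -2495131/ 1066104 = -2.34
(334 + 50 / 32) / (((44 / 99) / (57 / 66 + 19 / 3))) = 7650825 / 1408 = 5433.82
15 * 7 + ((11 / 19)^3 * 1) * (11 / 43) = 30983026 / 294937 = 105.05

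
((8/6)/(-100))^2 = 1/5625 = 0.00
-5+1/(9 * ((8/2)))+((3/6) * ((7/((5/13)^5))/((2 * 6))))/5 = 2203403/1125000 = 1.96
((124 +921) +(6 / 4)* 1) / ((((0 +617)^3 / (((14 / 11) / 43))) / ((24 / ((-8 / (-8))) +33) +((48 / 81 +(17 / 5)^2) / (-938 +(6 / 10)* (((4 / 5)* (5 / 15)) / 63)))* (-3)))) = 94967943161 / 12625701027461258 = 0.00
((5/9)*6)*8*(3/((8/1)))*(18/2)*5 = 450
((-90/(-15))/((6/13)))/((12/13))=169/12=14.08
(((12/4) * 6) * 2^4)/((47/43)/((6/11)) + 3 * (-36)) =-74304/27347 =-2.72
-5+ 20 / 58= -135 / 29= -4.66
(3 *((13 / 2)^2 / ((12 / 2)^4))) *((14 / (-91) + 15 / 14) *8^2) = 2171 / 378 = 5.74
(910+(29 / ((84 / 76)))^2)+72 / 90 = 3526319 / 2205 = 1599.24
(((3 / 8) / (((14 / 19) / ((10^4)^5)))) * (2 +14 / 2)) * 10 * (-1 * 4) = -128250000000000000000000 / 7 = -18321428571428571428571.43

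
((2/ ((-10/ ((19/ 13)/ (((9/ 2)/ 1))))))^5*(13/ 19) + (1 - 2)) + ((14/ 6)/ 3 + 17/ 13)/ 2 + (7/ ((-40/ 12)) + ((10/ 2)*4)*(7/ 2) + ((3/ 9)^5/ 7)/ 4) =67.94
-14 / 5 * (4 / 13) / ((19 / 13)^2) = -0.40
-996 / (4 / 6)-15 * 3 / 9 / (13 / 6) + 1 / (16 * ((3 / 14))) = -466757 / 312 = -1496.02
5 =5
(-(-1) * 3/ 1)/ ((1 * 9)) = 1/ 3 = 0.33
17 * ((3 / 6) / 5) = 17 / 10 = 1.70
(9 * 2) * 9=162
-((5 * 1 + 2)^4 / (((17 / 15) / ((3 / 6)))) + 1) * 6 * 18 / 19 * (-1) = 1946646 / 323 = 6026.77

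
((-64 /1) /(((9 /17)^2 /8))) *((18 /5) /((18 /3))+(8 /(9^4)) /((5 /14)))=-585805312 /531441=-1102.30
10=10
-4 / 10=-2 / 5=-0.40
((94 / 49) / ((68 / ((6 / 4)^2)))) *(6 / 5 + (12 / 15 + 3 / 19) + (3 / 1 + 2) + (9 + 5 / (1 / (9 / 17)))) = 1284651 / 1076236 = 1.19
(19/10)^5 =2476099/100000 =24.76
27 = 27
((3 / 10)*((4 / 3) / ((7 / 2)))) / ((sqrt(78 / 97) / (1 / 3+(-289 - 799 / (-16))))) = -1637*sqrt(7566) / 4680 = -30.43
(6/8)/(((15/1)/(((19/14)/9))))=19/2520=0.01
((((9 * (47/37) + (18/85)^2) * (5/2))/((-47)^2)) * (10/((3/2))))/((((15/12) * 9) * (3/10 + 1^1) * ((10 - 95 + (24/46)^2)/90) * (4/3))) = -9274618440/1966174851043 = -0.00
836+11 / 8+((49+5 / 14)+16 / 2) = 50105 / 56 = 894.73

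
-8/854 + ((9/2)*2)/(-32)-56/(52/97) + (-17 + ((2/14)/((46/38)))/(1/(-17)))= -505619265/4085536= -123.76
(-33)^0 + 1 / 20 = 21 / 20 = 1.05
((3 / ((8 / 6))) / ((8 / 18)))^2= 6561 / 256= 25.63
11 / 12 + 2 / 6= 5 / 4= 1.25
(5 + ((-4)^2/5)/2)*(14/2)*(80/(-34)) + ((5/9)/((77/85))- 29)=-1615088/11781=-137.09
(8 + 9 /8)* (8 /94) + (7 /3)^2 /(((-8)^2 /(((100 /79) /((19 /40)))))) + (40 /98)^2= 1783444616 /1524450123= 1.17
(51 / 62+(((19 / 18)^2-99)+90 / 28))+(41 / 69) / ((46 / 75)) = -3454484249 / 37192932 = -92.88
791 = 791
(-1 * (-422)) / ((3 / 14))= 1969.33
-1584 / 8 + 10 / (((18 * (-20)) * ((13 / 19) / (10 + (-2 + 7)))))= -30983 / 156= -198.61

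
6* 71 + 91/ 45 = 19261/ 45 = 428.02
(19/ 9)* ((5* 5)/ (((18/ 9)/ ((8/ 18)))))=950/ 81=11.73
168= 168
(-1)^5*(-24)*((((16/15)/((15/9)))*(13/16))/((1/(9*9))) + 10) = 31272/25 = 1250.88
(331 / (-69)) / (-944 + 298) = 331 / 44574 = 0.01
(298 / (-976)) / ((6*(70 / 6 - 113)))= 149 / 296704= 0.00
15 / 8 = 1.88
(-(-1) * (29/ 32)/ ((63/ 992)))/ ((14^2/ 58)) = 26071/ 6174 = 4.22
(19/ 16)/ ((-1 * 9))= -0.13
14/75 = 0.19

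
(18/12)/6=1/4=0.25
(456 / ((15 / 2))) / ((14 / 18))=2736 / 35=78.17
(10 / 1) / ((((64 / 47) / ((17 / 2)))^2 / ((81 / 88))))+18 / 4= 261796437 / 720896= 363.15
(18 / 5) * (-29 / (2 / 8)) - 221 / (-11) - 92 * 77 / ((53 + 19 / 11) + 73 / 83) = -1465685707 / 2792295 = -524.90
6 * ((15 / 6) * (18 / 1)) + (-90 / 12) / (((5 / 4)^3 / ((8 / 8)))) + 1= 6679 / 25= 267.16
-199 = -199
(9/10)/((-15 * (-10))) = 3/500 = 0.01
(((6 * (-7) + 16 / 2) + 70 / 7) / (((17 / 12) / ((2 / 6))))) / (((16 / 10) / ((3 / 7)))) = -180 / 119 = -1.51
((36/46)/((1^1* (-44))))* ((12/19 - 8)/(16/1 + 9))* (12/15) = 504/120175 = 0.00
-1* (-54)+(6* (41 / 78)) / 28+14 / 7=56.11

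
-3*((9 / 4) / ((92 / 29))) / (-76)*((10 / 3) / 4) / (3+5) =1305 / 447488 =0.00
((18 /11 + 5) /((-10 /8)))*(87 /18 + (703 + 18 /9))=-621814 /165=-3768.57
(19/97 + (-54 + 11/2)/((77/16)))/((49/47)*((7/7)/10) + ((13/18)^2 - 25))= 5619817260/13861321243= 0.41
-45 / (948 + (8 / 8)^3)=-45 / 949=-0.05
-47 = -47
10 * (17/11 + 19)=205.45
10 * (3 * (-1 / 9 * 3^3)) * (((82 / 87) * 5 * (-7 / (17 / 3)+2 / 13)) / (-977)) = -2939700 / 6261593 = -0.47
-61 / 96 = -0.64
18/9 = 2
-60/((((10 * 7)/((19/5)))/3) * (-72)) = 19/140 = 0.14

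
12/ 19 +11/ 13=365/ 247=1.48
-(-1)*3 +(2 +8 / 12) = 17 / 3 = 5.67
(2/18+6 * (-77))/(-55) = 4157/495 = 8.40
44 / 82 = 22 / 41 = 0.54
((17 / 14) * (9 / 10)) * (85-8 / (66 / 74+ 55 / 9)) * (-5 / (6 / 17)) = -42386763 / 32648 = -1298.30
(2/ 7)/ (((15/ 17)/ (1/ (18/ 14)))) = 34/ 135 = 0.25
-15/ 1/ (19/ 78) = -1170/ 19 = -61.58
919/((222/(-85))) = -78115/222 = -351.87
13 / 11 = 1.18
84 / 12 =7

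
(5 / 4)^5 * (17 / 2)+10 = 73605 / 2048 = 35.94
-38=-38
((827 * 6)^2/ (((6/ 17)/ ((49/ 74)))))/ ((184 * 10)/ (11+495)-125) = -6266841427/ 16465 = -380615.94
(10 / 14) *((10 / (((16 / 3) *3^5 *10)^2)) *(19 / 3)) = 19 / 70543872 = 0.00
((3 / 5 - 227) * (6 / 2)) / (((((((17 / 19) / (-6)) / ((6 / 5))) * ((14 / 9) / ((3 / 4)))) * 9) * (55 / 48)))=41811552 / 163625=255.53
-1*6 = -6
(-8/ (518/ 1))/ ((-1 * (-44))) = -1/ 2849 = -0.00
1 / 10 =0.10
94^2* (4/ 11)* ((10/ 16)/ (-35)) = -4418/ 77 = -57.38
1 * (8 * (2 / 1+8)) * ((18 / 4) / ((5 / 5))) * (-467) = -168120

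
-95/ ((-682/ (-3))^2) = -855/ 465124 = -0.00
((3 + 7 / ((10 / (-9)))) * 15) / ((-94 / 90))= 4455 / 94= 47.39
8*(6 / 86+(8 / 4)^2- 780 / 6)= -43320 / 43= -1007.44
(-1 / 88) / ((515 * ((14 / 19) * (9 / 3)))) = -19 / 1903440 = -0.00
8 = 8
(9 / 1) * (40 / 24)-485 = -470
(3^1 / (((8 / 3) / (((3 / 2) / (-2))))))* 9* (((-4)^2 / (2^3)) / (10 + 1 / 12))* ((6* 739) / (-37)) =1616193 / 8954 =180.50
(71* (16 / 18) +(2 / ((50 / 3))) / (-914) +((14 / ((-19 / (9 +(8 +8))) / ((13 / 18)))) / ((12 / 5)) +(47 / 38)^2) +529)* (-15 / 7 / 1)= -65490216142 / 51967755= -1260.21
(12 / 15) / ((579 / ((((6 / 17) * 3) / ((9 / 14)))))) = 112 / 49215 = 0.00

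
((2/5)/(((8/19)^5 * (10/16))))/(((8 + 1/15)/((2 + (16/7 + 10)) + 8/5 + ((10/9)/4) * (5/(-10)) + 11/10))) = 52560153473/520396800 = 101.00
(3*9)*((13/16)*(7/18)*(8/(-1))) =-68.25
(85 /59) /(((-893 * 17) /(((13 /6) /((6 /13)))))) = -0.00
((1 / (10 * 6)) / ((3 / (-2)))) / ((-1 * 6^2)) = 0.00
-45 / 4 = -11.25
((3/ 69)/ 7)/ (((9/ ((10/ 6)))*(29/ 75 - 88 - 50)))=-125/ 14955129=-0.00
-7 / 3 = -2.33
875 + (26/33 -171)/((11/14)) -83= 208858/363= 575.37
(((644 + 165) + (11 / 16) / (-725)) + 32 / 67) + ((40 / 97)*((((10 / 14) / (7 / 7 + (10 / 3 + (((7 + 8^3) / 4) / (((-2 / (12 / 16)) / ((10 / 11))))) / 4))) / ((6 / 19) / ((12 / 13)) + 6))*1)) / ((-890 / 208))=130135235236424067819 / 160764332806663600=809.48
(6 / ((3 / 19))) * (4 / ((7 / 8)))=1216 / 7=173.71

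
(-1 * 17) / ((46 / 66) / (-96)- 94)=53856 / 297815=0.18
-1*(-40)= 40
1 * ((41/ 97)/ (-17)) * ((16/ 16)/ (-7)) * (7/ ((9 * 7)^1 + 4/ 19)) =779/ 1980449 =0.00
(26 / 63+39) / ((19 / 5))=12415 / 1197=10.37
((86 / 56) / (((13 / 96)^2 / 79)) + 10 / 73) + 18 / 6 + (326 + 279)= 623866326 / 86359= 7224.10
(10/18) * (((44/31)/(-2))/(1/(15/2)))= -275/93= -2.96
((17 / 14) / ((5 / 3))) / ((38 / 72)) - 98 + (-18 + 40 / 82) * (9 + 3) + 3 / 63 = -3584003 / 11685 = -306.72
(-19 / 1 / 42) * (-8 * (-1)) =-3.62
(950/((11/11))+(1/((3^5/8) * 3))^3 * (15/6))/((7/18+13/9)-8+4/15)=-3680494658300/22857808851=-161.02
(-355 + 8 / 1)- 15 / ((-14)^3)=-952153 / 2744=-346.99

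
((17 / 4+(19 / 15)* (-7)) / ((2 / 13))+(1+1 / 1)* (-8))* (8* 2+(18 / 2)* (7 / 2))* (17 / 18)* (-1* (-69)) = -41015509 / 288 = -142414.96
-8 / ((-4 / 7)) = 14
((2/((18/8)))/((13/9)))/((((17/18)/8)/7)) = 8064/221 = 36.49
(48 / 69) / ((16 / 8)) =8 / 23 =0.35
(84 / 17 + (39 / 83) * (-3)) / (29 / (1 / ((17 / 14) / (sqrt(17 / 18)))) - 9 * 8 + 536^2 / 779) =87954340700688 / 7281769705785269 - 1841548220127 * sqrt(34) / 7281769705785269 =0.01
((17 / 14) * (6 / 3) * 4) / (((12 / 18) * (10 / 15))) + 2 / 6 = 466 / 21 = 22.19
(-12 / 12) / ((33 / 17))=-17 / 33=-0.52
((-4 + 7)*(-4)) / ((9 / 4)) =-16 / 3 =-5.33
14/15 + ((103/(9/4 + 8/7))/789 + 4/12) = 32609/24985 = 1.31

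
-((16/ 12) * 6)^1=-8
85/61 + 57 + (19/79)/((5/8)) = 1416262/24095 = 58.78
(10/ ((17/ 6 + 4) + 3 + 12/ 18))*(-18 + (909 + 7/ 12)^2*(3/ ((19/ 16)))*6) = 4765482160/ 399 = 11943564.31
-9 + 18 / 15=-39 / 5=-7.80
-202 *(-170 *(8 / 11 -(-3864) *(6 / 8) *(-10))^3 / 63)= -1112348292668776152320 / 83853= -13265456127613515.94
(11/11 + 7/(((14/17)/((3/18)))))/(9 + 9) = 29/216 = 0.13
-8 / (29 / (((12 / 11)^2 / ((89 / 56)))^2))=-0.15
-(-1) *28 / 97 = 28 / 97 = 0.29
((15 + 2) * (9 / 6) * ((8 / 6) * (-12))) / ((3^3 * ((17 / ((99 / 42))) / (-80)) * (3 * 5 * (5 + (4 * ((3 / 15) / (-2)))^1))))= 3520 / 1449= 2.43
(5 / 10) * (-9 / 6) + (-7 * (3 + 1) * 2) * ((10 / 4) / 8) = -73 / 4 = -18.25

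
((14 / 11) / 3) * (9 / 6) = 7 / 11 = 0.64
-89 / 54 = -1.65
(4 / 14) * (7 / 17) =2 / 17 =0.12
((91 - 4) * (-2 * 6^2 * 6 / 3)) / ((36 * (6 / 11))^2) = -3509 / 108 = -32.49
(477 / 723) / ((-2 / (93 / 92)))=-14787 / 44344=-0.33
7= 7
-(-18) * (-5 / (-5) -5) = -72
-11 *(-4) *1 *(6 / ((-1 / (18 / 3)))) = -1584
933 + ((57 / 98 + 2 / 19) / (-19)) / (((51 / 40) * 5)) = 841690571 / 902139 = 932.99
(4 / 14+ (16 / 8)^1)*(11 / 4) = 44 / 7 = 6.29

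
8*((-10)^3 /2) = -4000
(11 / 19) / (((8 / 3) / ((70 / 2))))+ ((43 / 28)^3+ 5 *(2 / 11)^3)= 6245700963 / 555144128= 11.25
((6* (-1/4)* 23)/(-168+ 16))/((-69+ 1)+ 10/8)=-23/6764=-0.00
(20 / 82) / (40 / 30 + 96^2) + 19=10770469 / 566866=19.00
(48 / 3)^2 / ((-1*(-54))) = 128 / 27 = 4.74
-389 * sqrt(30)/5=-426.13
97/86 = 1.13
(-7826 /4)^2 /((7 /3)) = 6562101 /4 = 1640525.25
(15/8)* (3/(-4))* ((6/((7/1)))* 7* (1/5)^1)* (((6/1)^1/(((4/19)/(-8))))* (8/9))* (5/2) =855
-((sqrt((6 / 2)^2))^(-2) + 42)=-42.11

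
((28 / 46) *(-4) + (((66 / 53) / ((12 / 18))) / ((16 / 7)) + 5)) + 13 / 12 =4.47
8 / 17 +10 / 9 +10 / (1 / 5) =7892 / 153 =51.58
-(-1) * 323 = 323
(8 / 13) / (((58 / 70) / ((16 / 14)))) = 320 / 377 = 0.85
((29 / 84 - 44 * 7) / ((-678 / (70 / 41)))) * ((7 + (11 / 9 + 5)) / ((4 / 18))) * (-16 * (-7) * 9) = 215272190 / 4633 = 46464.97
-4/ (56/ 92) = -46/ 7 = -6.57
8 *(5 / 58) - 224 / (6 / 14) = -45412 / 87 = -521.98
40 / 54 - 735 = -19825 / 27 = -734.26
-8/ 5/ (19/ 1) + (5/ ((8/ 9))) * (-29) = -124039/ 760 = -163.21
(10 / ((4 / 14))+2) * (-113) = -4181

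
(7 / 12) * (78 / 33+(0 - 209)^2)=3363619 / 132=25481.96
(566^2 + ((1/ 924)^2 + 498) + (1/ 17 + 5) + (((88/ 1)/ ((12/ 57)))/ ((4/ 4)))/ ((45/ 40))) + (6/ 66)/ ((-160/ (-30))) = 777067176799/ 2419032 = 321230.63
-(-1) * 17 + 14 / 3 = 65 / 3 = 21.67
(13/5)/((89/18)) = 234/445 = 0.53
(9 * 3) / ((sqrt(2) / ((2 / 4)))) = 27 * sqrt(2) / 4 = 9.55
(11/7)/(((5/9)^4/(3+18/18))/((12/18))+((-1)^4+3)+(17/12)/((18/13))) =96228/309785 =0.31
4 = 4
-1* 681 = -681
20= 20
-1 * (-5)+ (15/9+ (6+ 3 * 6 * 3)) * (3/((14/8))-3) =-520/7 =-74.29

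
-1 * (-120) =120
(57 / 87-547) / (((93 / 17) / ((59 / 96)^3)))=-13829605723 / 596533248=-23.18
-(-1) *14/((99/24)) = 112/33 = 3.39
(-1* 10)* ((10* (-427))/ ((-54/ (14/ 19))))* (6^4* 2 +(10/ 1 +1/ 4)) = -777812525/ 513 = -1516203.75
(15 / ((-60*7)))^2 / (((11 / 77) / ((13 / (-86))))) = -13 / 9632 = -0.00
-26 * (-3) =78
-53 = -53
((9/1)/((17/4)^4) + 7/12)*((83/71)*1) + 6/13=1087625657/925078596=1.18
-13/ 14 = -0.93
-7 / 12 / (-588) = 1 / 1008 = 0.00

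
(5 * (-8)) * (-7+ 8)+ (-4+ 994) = 950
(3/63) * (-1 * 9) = -3/7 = -0.43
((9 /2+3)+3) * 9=94.50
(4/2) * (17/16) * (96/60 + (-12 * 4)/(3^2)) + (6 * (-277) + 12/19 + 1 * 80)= -452951/285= -1589.30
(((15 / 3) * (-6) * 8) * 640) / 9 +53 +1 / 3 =-51040 / 3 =-17013.33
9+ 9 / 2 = 27 / 2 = 13.50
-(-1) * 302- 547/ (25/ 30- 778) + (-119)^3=-7856484909/ 4663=-1684856.30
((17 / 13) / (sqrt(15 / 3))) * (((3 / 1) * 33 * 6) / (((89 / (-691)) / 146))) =-1018746828 * sqrt(5) / 5785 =-393774.79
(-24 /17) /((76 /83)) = -498 /323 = -1.54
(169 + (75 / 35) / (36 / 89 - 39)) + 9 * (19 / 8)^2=22540499 / 102592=219.71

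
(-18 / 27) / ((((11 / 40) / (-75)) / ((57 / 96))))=2375 / 22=107.95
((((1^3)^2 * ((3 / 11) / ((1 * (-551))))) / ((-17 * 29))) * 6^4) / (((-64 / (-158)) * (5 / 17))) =19197 / 1757690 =0.01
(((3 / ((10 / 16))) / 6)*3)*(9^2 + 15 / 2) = 212.40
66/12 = 11/2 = 5.50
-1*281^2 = -78961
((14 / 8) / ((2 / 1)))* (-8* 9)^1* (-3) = 189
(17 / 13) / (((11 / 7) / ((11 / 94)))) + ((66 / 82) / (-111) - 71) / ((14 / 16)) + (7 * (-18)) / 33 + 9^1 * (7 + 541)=4847.13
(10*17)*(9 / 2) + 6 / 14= 5358 / 7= 765.43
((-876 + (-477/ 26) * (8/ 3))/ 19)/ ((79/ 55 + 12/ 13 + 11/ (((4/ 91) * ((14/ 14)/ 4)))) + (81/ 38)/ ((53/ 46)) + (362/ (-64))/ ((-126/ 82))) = -70660719360/ 1464434968849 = -0.05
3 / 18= 1 / 6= 0.17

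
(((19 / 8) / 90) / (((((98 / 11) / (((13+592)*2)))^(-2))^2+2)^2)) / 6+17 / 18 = 15698011636611014179595743884660739 / 16621424085823426777726925157005280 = 0.94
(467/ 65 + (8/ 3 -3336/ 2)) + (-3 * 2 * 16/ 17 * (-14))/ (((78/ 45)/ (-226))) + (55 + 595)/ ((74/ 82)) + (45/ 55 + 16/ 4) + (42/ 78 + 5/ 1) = -15159095456/ 1349205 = -11235.58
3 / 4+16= 67 / 4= 16.75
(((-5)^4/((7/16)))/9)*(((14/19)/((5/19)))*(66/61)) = 88000/183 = 480.87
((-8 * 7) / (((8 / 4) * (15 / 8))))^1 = -224 / 15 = -14.93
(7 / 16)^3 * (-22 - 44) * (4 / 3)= -3773 / 512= -7.37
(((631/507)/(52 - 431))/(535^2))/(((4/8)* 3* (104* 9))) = -631/77218585364700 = -0.00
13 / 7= 1.86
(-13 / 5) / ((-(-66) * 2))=-13 / 660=-0.02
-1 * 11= -11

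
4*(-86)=-344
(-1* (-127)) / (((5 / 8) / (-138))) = -140208 / 5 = -28041.60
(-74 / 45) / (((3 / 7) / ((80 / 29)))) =-8288 / 783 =-10.58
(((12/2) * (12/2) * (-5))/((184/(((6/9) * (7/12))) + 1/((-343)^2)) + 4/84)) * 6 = -190591380/83505581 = -2.28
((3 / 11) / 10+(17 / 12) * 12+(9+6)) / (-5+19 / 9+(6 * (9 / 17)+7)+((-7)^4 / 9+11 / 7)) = 3773133 / 32472770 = 0.12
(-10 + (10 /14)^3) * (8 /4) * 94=-621340 /343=-1811.49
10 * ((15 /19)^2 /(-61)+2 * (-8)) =-160.10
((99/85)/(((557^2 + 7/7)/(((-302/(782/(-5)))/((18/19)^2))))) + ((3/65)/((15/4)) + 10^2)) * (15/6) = 96524332149953/386049783600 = 250.03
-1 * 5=-5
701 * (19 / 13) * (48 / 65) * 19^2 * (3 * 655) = 536692966.72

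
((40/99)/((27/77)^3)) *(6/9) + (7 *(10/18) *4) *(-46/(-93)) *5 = 736720040/16474671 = 44.72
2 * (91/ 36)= 5.06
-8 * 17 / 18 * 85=-5780 / 9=-642.22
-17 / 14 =-1.21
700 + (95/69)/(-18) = 869305/1242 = 699.92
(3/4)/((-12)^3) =-1/2304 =-0.00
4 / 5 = 0.80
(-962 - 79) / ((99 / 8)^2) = -22208 / 3267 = -6.80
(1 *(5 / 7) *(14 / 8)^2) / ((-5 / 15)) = -105 / 16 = -6.56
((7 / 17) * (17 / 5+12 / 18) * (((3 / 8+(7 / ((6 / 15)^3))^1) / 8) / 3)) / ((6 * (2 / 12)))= 7.66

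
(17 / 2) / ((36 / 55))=935 / 72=12.99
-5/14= -0.36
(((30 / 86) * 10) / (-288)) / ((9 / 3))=-0.00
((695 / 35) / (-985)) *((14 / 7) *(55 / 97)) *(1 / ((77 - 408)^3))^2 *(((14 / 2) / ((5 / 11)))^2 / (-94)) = 1295063 / 29528663427183024304075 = 0.00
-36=-36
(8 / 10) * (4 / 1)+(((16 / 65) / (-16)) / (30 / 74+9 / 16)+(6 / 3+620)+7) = 23545697 / 37245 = 632.18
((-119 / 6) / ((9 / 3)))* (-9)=119 / 2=59.50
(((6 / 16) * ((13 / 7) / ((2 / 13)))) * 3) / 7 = 1521 / 784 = 1.94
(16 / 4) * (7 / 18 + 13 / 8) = 8.06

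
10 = 10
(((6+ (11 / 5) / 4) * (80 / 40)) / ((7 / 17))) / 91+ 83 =530937 / 6370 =83.35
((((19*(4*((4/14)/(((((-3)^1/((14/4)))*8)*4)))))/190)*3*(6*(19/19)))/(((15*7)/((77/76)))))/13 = -11/197600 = -0.00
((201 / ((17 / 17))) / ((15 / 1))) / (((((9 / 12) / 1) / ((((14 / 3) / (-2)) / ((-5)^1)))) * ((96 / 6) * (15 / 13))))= 6097 / 13500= 0.45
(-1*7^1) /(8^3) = -7 /512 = -0.01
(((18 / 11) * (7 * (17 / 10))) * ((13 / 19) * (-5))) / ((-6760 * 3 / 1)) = 0.00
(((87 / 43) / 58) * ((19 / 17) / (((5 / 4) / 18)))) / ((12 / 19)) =3249 / 3655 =0.89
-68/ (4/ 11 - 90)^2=-0.01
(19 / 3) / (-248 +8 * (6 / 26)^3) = -41743 / 1633920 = -0.03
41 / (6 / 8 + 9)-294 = -11302 / 39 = -289.79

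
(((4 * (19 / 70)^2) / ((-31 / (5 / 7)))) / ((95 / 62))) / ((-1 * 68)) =19 / 291550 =0.00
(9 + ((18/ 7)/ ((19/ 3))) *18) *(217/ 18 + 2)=60973/ 266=229.22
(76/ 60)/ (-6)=-19/ 90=-0.21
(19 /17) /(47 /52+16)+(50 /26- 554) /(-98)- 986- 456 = -27343400221 /19037382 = -1436.30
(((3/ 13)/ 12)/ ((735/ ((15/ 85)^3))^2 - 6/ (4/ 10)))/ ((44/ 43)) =3483/ 3314986138486880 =0.00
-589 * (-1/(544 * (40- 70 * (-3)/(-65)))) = 7657/260032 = 0.03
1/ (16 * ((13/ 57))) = 57/ 208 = 0.27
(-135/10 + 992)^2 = 3829849/4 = 957462.25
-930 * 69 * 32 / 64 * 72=-2310120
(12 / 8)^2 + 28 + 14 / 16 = 249 / 8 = 31.12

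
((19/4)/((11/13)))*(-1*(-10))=1235/22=56.14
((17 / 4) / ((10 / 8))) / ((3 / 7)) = 119 / 15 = 7.93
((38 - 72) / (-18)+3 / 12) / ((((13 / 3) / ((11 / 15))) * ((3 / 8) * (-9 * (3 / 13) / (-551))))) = 933394 / 3645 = 256.08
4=4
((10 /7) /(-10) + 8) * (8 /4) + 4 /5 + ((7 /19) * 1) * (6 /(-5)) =10688 /665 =16.07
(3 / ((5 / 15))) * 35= 315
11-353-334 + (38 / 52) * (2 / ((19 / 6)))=-8782 / 13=-675.54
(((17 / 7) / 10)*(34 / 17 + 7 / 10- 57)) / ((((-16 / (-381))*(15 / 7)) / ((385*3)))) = -270809847 / 1600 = -169256.15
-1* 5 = -5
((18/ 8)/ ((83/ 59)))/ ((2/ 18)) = 4779/ 332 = 14.39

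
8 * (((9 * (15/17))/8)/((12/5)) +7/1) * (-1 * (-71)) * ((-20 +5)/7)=-4295145/476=-9023.41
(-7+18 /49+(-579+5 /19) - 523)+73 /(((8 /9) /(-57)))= -5789.49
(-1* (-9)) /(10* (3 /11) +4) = 99 /74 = 1.34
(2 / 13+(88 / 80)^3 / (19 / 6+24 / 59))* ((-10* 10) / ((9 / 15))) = -393421 / 4485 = -87.72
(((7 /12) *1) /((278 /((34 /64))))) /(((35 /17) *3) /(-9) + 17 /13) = 26299 /14660608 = 0.00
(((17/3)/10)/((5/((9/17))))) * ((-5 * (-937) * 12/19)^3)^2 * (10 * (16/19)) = 303121178438079915024998400000/893871739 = 339110372565520739687.46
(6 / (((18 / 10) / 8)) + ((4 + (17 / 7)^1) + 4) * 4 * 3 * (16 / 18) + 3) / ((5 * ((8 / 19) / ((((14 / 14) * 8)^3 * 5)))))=3598144 / 21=171340.19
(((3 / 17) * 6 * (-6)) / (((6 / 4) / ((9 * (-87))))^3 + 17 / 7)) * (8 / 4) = -215061811776 / 41106391153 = -5.23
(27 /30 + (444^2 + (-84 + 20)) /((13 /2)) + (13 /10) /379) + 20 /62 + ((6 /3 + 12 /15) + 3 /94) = 2176766296151 /71786390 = 30322.83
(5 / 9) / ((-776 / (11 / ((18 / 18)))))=-0.01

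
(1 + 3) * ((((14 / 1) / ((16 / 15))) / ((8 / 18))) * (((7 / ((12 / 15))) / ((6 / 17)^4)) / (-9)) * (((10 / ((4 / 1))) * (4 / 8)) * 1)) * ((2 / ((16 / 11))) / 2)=-5627227375 / 884736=-6360.35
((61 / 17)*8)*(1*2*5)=4880 / 17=287.06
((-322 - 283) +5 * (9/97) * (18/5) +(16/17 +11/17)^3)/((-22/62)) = 8854041688/5242171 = 1689.00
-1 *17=-17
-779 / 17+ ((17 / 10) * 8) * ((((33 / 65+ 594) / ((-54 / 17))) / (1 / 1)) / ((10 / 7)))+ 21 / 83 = -37708596593 / 20635875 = -1827.33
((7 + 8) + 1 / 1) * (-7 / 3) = -112 / 3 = -37.33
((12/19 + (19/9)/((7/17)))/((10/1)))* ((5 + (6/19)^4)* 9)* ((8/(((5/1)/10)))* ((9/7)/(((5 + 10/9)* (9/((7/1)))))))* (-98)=-4536450165744/680927225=-6662.17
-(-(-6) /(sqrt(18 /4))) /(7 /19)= -38 * sqrt(2) /7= -7.68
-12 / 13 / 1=-12 / 13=-0.92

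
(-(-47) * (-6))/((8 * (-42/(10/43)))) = 235/1204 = 0.20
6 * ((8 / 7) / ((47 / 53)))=2544 / 329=7.73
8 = 8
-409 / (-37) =409 / 37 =11.05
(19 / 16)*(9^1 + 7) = 19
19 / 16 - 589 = -9405 / 16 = -587.81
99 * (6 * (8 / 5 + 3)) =13662 / 5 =2732.40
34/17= 2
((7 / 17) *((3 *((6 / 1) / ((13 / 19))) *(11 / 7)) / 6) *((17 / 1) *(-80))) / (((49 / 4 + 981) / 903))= -181177920 / 51649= -3507.87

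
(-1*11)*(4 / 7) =-44 / 7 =-6.29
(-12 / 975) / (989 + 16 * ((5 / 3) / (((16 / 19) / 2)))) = -12 / 1026025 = -0.00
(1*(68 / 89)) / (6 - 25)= -68 / 1691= -0.04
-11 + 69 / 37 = -338 / 37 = -9.14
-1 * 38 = -38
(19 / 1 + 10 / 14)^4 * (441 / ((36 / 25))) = 2266712100 / 49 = 46259430.61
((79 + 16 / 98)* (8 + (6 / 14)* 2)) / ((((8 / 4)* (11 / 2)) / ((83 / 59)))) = 19961334 / 222607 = 89.67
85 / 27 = 3.15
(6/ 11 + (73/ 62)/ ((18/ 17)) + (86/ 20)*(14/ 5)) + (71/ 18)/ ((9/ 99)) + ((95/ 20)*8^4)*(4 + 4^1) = 47785891001/ 306900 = 155705.09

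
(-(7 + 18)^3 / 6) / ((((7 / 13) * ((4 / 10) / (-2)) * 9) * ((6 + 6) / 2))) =1015625 / 2268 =447.81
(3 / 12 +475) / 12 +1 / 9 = 5719 / 144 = 39.72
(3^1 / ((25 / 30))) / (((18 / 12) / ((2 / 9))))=8 / 15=0.53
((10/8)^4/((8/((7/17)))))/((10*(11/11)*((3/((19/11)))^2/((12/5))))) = 63175/6319104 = 0.01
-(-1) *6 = 6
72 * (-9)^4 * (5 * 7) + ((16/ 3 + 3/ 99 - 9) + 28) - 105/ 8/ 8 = 11639754877/ 704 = 16533742.72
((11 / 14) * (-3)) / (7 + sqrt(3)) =-33 / 92 + 33 * sqrt(3) / 644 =-0.27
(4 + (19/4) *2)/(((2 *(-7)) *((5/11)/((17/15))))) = -1683/700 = -2.40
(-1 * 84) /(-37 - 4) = 84 /41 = 2.05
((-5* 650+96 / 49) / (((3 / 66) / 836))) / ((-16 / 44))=8049691012 / 49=164279408.41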